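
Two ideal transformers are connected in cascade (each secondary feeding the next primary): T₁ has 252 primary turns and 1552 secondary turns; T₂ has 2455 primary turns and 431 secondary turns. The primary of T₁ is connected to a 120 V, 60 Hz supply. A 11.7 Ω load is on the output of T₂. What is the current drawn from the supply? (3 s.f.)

After T₁: V = 120.00 × 1552/252 = 739.05 V.
After T₂: V = 739.05 × 431/2455 = 129.75 V.
I_load = 129.75/11.7 = 11.090 A, so P_out = 129.75 × 11.090 = 1438.8 W.
All ideal ⇒ P_in = P_out, so I_supply = 1438.8/120 = 12.0 A.

I_supply ≈ 12.0 A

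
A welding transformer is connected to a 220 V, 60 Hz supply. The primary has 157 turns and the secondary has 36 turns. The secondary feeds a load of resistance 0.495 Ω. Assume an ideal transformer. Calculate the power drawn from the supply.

P ≈ 5140 W

V_s = V_p × N_s/N_p = 220 × 36/157 = 50.446 V.
I_s = V_s/R = 50.446/0.495 = 101.91 A.
I_p = I_s × N_s/N_p = 101.91 × 36/157 = 23.368 A.
P = V_p I_p = 220 × 23.368 = 5140 W.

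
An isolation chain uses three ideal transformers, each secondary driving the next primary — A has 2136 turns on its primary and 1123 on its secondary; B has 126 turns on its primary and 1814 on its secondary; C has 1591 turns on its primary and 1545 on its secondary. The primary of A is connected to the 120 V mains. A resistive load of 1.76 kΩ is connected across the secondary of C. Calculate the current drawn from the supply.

After A: V = 120.00 × 1123/2136 = 63.090 V.
After B: V = 63.090 × 1814/126 = 908.29 V.
After C: V = 908.29 × 1545/1591 = 882.03 V.
I_load = 882.03/1760 = 0.50116 A, so P_out = 882.03 × 0.50116 = 442.04 W.
All ideal ⇒ P_in = P_out, so I_supply = 442.04/120 = 3.68 A.

I_supply ≈ 3.68 A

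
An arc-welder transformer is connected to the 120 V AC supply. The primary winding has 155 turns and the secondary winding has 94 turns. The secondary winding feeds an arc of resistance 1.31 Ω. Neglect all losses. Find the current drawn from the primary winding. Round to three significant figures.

I_p ≈ 33.7 A

V_s = V_p × N_s/N_p = 120 × 94/155 = 72.774 V.
I_s = V_s/R = 72.774/1.31 = 55.553 A.
For an ideal transformer I_p N_p = I_s N_s, so I_p = 55.553 × 94/155 = 33.7 A.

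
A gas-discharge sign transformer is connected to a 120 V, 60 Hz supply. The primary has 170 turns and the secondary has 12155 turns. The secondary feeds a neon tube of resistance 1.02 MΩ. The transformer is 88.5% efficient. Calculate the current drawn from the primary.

V_s = 120 × 12155/170 = 8580.0 V.
I_s = V_s/R = 8580.0/(1.02×10^6) = 0.0084118 A.
P_out = V_s I_s = 8580.0 × 0.0084118 = 72.173 W.
P_in = P_out/η = 72.173/0.885 = 81.551 W.
I_p = P_in/V_p = 81.551/120 = 0.680 A.

I_p ≈ 0.680 A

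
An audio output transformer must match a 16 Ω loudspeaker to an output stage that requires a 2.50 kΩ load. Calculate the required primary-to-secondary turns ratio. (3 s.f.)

N_p/N_s ≈ 12.5

Z_p/Z_s = (N_p/N_s)², so N_p/N_s = √(2500/16) = √156 = 12.5.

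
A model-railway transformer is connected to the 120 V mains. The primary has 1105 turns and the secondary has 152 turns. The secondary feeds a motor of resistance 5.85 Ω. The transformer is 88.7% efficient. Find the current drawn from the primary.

V_s = 120 × 152/1105 = 16.507 V.
I_s = V_s/R = 16.507/5.85 = 2.8217 A.
P_out = V_s I_s = 16.507 × 2.8217 = 46.577 W.
P_in = P_out/η = 46.577/0.887 = 52.510 W.
I_p = P_in/V_p = 52.510/120 = 0.438 A.

I_p ≈ 0.438 A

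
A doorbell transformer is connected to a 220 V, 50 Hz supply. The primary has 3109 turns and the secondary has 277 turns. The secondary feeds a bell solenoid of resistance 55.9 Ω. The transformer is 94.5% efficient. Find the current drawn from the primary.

I_p ≈ 0.0331 A

V_s = 220 × 277/3109 = 19.601 V.
I_s = V_s/R = 19.601/55.9 = 0.35065 A.
P_out = V_s I_s = 19.601 × 0.35065 = 6.8731 W.
P_in = P_out/η = 6.8731/0.945 = 7.2731 W.
I_p = P_in/V_p = 7.2731/220 = 0.0331 A.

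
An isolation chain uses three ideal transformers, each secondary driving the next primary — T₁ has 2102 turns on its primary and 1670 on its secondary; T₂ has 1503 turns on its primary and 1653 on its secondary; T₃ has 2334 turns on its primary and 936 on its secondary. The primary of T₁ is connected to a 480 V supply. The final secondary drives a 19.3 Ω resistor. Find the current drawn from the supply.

Secondary of T₁: V = 480.00 × 1670/2102 = 381.35 V.
Secondary of T₂: V = 381.35 × 1653/1503 = 419.41 V.
Secondary of T₃: V = 419.41 × 936/2334 = 168.20 V.
I_load = 168.20/19.3 = 8.7148 A, so P_out = 168.20 × 8.7148 = 1465.8 W.
All ideal ⇒ P_in = P_out, so I_supply = 1465.8/480 = 3.05 A.

I_supply ≈ 3.05 A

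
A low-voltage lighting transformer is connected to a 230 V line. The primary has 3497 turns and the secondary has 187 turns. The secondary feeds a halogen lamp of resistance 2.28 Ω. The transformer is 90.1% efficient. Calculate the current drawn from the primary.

I_p ≈ 0.320 A

V_s = 230 × 187/3497 = 12.299 V.
I_s = V_s/R = 12.299/2.28 = 5.3943 A.
P_out = V_s I_s = 12.299 × 5.3943 = 66.346 W.
P_in = P_out/η = 66.346/0.901 = 73.636 W.
I_p = P_in/V_p = 73.636/230 = 0.320 A.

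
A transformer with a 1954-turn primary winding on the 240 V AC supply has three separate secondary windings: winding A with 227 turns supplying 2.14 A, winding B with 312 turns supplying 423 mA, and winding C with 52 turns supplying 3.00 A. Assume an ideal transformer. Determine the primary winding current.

V_A = 240 × 227/1954 = 27.881 V; V_B = 240 × 312/1954 = 38.321 V; V_C = 240 × 52/1954 = 6.3869 V.
P_out = V_A I_A + V_B I_B + V_C I_C = 27.881×2.14 + 38.321×0.423 + 6.3869×3.00 = 59.666 + 16.210 + 19.161 = 95.037 W.
Ideal ⇒ P_in = P_out, so I_p = P_out/V_p = 95.037/240 = 0.396 A.

I_p ≈ 0.396 A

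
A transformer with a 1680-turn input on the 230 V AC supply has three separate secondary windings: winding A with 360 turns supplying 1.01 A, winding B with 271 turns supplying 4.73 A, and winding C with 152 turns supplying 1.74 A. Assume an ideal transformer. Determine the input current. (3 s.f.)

V_A = 230 × 360/1680 = 49.286 V; V_B = 230 × 271/1680 = 37.101 V; V_C = 230 × 152/1680 = 20.810 V.
P_out = V_A I_A + V_B I_B + V_C I_C = 49.286×1.01 + 37.101×4.73 + 20.810×1.74 = 49.779 + 175.49 + 36.209 = 261.48 W.
Ideal ⇒ P_in = P_out, so I_in = P_out/V_in = 261.48/230 = 1.14 A.

I_in ≈ 1.14 A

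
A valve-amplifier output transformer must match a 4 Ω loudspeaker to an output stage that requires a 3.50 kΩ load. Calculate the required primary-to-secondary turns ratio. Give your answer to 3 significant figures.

N_p/N_s ≈ 29.6

Z_p/Z_s = (N_p/N_s)², so N_p/N_s = √(3500/4) = √875 = 29.6.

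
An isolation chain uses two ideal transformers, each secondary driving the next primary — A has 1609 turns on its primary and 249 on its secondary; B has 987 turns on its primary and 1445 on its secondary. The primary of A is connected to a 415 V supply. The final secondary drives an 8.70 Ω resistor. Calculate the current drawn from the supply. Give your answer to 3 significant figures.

After A: V = 415.00 × 249/1609 = 64.223 V.
After B: V = 64.223 × 1445/987 = 94.025 V.
I_load = 94.025/8.70 = 10.807 A, so P_out = 94.025 × 10.807 = 1016.2 W.
All ideal ⇒ P_in = P_out, so I_supply = 1016.2/415 = 2.45 A.

I_supply ≈ 2.45 A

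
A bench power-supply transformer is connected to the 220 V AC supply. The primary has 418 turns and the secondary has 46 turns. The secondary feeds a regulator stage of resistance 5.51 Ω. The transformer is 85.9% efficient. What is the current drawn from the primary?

I_p ≈ 0.563 A

V_s = 220 × 46/418 = 24.211 V.
I_s = V_s/R = 24.211/5.51 = 4.3939 A.
P_out = V_s I_s = 24.211 × 4.3939 = 106.38 W.
P_in = P_out/η = 106.38/0.859 = 123.84 W.
I_p = P_in/V_p = 123.84/220 = 0.563 A.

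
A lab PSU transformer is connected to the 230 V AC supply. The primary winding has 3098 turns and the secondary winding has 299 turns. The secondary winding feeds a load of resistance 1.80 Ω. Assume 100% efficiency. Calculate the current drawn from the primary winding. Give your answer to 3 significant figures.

I_p ≈ 1.19 A

V_s = V_p × N_s/N_p = 230 × 299/3098 = 22.198 V.
I_s = V_s/R = 22.198/1.80 = 12.332 A.
For an ideal transformer I_p N_p = I_s N_s, so I_p = 12.332 × 299/3098 = 1.19 A.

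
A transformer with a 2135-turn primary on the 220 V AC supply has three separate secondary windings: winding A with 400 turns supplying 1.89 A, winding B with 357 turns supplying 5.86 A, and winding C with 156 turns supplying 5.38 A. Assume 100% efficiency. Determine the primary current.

I_p ≈ 1.73 A

V_A = 220 × 400/2135 = 41.218 V; V_B = 220 × 357/2135 = 36.787 V; V_C = 220 × 156/2135 = 16.075 V.
P_out = V_A I_A + V_B I_B + V_C I_C = 41.218×1.89 + 36.787×5.86 + 16.075×5.38 = 77.902 + 215.57 + 86.483 = 379.96 W.
Ideal ⇒ P_in = P_out, so I_p = P_out/V_p = 379.96/220 = 1.73 A.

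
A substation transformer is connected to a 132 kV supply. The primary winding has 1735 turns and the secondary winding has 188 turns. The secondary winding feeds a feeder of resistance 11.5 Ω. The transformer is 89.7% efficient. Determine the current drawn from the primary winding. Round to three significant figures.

V_s = 132000 × 188/1735 = 14303 V.
I_s = V_s/R = 14303/11.5 = 1243.8 A.
P_out = V_s I_s = 14303 × 1243.8 = 1.7790×10^7 W.
P_in = P_out/η = 1.7790×10^7/0.897 = 1.9832×10^7 W.
I_p = P_in/V_p = 1.9832×10^7/132000 = 150 A.

I_p ≈ 150 A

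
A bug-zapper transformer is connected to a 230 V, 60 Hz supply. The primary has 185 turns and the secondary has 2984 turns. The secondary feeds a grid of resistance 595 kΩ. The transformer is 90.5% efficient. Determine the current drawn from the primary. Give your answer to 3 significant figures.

I_p ≈ 0.111 A

V_s = 230 × 2984/185 = 3709.8 V.
I_s = V_s/R = 3709.8/595000 = 0.0062350 A.
P_out = V_s I_s = 3709.8 × 0.0062350 = 23.131 W.
P_in = P_out/η = 23.131/0.905 = 25.559 W.
I_p = P_in/V_p = 25.559/230 = 0.111 A.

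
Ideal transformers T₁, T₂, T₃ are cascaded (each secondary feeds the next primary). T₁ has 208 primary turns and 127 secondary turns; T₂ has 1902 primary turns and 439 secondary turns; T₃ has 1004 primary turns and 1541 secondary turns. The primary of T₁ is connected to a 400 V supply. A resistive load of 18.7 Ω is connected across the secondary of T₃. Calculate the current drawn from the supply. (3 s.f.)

I_supply ≈ 1.00 A

Secondary of T₁: V = 400.00 × 127/208 = 244.23 V.
Secondary of T₂: V = 244.23 × 439/1902 = 56.371 V.
Secondary of T₃: V = 56.371 × 1541/1004 = 86.521 V.
I_load = 86.521/18.7 = 4.6268 A, so P_out = 86.521 × 4.6268 = 400.32 W.
All ideal ⇒ P_in = P_out, so I_supply = 400.32/400 = 1.00 A.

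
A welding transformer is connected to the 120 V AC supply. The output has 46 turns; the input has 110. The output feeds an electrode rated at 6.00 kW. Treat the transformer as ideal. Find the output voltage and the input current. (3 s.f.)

V_out = V_in × N_out/N_in = 120 × 46/110 = 50.182 V.
I_out = P/V_out = 6000/50.182 = 119.57 A.
I_in = I_out × N_out/N_in = 119.57 × 46/110 = 50.0 A.

V_out ≈ 50.2 V, I_in ≈ 50.0 A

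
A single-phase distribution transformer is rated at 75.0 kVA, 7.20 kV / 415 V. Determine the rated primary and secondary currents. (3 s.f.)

I_p ≈ 10.4 A, I_s ≈ 181 A

I_p = S/V_p = 75000/7200 = 10.4 A.
I_s = S/V_s = 75000/415 = 181 A.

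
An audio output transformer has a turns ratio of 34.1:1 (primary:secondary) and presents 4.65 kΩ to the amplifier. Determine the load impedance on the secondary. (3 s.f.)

Z_s ≈ 4.00 Ω

Z_s = Z_p/(N_p/N_s)² = 4650/34.1² = 4.00 Ω.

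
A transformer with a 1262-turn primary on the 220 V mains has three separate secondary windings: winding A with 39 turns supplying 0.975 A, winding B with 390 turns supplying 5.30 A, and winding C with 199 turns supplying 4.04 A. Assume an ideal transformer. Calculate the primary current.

V_A = 220 × 39/1262 = 6.7987 V; V_B = 220 × 390/1262 = 67.987 V; V_C = 220 × 199/1262 = 34.691 V.
P_out = V_A I_A + V_B I_B + V_C I_C = 6.7987×0.975 + 67.987×5.30 + 34.691×4.04 = 6.6288 + 360.33 + 140.15 = 507.11 W.
Ideal ⇒ P_in = P_out, so I_p = P_out/V_p = 507.11/220 = 2.31 A.

I_p ≈ 2.31 A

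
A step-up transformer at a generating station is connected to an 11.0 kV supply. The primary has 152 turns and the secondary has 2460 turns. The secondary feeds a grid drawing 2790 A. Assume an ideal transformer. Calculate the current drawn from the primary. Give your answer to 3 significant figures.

For an ideal transformer I_p N_p = I_s N_s, so I_p = 2790 × 2460/152 = 45200 A.

I_p ≈ 45200 A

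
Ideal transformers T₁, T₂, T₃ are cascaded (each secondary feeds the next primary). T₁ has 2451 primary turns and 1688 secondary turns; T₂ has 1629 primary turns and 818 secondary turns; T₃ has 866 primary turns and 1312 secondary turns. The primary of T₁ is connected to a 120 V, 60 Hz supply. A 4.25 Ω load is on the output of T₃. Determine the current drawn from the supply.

I_supply ≈ 7.75 A

After T₁: V = 120.00 × 1688/2451 = 82.644 V.
After T₂: V = 82.644 × 818/1629 = 41.499 V.
After T₃: V = 41.499 × 1312/866 = 62.872 V.
I_load = 62.872/4.25 = 14.793 A, so P_out = 62.872 × 14.793 = 930.10 W.
All ideal ⇒ P_in = P_out, so I_supply = 930.10/120 = 7.75 A.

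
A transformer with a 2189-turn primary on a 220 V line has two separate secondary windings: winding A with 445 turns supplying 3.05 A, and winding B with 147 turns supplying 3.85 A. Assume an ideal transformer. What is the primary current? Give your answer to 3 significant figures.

I_p ≈ 0.879 A

V_A = 220 × 445/2189 = 44.724 V; V_B = 220 × 147/2189 = 14.774 V.
P_out = V_A I_A + V_B I_B = 44.724×3.05 + 14.774×3.85 = 136.41 + 56.879 = 193.29 W.
Ideal ⇒ P_in = P_out, so I_p = P_out/V_p = 193.29/220 = 0.879 A.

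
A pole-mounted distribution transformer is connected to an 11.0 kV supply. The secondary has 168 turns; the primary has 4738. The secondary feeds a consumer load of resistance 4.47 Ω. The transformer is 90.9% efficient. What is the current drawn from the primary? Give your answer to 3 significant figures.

I_p ≈ 3.40 A

V_s = 11000 × 168/4738 = 390.04 V.
I_s = V_s/R = 390.04/4.47 = 87.257 A.
P_out = V_s I_s = 390.04 × 87.257 = 34033 W.
P_in = P_out/η = 34033/0.909 = 37441 W.
I_p = P_in/V_p = 37441/11000 = 3.40 A.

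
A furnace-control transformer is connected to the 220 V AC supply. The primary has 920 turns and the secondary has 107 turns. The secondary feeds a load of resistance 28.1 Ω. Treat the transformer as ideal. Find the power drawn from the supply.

V_s = V_p × N_s/N_p = 220 × 107/920 = 25.587 V.
I_s = V_s/R = 25.587/28.1 = 0.91057 A.
I_p = I_s × N_s/N_p = 0.91057 × 107/920 = 0.10590 A.
P = V_p I_p = 220 × 0.10590 = 23.3 W.

P ≈ 23.3 W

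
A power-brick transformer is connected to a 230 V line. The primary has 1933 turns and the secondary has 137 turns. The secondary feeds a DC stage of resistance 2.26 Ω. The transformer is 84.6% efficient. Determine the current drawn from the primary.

V_s = 230 × 137/1933 = 16.301 V.
I_s = V_s/R = 16.301/2.26 = 7.2129 A.
P_out = V_s I_s = 16.301 × 7.2129 = 117.58 W.
P_in = P_out/η = 117.58/0.846 = 138.98 W.
I_p = P_in/V_p = 138.98/230 = 0.604 A.

I_p ≈ 0.604 A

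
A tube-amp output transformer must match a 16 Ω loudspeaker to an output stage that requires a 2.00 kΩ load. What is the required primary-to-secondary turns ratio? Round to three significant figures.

Z_p/Z_s = (N_p/N_s)², so N_p/N_s = √(2000/16) = √125 = 11.2.

N_p/N_s ≈ 11.2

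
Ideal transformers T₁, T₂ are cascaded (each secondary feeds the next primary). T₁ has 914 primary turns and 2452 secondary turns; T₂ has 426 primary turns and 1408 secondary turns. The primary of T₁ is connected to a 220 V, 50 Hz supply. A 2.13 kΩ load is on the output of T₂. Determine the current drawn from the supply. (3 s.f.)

After T₁: V = 220.00 × 2452/914 = 590.20 V.
After T₂: V = 590.20 × 1408/426 = 1950.7 V.
I_load = 1950.7/2130 = 0.91582 A, so P_out = 1950.7 × 0.91582 = 1786.5 W.
All ideal ⇒ P_in = P_out, so I_supply = 1786.5/220 = 8.12 A.

I_supply ≈ 8.12 A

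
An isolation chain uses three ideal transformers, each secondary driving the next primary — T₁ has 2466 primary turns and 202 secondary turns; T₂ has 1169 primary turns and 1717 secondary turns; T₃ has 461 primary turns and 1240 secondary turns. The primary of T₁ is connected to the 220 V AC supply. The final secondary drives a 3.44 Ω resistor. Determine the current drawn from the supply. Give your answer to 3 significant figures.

I_supply ≈ 6.70 A

After T₁: V = 220.00 × 202/2466 = 18.021 V.
After T₂: V = 18.021 × 1717/1169 = 26.469 V.
After T₃: V = 26.469 × 1240/461 = 71.196 V.
I_load = 71.196/3.44 = 20.697 A, so P_out = 71.196 × 20.697 = 1473.5 W.
All ideal ⇒ P_in = P_out, so I_supply = 1473.5/220 = 6.70 A.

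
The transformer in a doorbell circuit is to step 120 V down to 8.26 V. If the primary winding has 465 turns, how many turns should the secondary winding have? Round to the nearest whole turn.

N_s/N_p = V_s/V_p, so N_s = 465 × 8.26/120 = 32.0 ≈ 32 turns.

N_s = 32 turns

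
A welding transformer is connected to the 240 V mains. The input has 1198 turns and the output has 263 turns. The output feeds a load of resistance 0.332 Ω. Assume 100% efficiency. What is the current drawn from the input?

I_in ≈ 34.8 A

V_out = V_in × N_out/N_in = 240 × 263/1198 = 52.688 V.
I_out = V_out/R = 52.688/0.332 = 158.70 A.
For an ideal transformer I_in N_in = I_out N_out, so I_in = 158.70 × 263/1198 = 34.8 A.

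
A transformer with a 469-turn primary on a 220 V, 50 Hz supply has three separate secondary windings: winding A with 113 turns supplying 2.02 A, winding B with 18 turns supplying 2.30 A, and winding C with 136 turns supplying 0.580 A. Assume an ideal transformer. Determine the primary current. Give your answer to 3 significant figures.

I_p ≈ 0.743 A

V_A = 220 × 113/469 = 53.006 V; V_B = 220 × 18/469 = 8.4435 V; V_C = 220 × 136/469 = 63.795 V.
P_out = V_A I_A + V_B I_B + V_C I_C = 53.006×2.02 + 8.4435×2.30 + 63.795×0.580 = 107.07 + 19.420 + 37.001 = 163.49 W.
Ideal ⇒ P_in = P_out, so I_p = P_out/V_p = 163.49/220 = 0.743 A.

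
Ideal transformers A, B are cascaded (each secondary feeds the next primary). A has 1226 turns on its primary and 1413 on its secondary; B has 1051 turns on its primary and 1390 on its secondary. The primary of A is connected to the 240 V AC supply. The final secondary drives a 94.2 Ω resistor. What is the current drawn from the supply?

I_supply ≈ 5.92 A

After A: V = 240.00 × 1413/1226 = 276.61 V.
After B: V = 276.61 × 1390/1051 = 365.83 V.
I_load = 365.83/94.2 = 3.8835 A, so P_out = 365.83 × 3.8835 = 1420.7 W.
All ideal ⇒ P_in = P_out, so I_supply = 1420.7/240 = 5.92 A.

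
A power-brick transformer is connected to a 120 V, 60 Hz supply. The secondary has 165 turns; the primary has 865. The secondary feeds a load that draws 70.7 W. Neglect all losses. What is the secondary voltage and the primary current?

V_s ≈ 22.9 V, I_p ≈ 0.589 A

V_s = V_p × N_s/N_p = 120 × 165/865 = 22.890 V.
I_s = P/V_s = 70.7/22.890 = 3.0887 A.
I_p = I_s × N_s/N_p = 3.0887 × 165/865 = 0.589 A.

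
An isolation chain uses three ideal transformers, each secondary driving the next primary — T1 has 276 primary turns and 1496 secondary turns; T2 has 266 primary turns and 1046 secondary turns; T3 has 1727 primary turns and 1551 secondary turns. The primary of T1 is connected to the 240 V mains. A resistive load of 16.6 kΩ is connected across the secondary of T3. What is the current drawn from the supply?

I_supply ≈ 5.30 A

After T1: V = 240.00 × 1496/276 = 1300.9 V.
After T2: V = 1300.9 × 1046/266 = 5115.4 V.
After T3: V = 5115.4 × 1551/1727 = 4594.1 V.
I_load = 4594.1/16600 = 0.27675 A, so P_out = 4594.1 × 0.27675 = 1271.4 W.
All ideal ⇒ P_in = P_out, so I_supply = 1271.4/240 = 5.30 A.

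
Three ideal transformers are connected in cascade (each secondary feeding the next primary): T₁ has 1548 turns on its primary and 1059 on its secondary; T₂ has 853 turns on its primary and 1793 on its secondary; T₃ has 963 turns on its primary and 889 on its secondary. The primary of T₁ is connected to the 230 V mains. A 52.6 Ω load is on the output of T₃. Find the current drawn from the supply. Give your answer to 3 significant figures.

I_supply ≈ 7.71 A

After T₁: V = 230.00 × 1059/1548 = 157.34 V.
After T₂: V = 157.34 × 1793/853 = 330.74 V.
After T₃: V = 330.74 × 889/963 = 305.32 V.
I_load = 305.32/52.6 = 5.8046 A, so P_out = 305.32 × 5.8046 = 1772.3 W.
All ideal ⇒ P_in = P_out, so I_supply = 1772.3/230 = 7.71 A.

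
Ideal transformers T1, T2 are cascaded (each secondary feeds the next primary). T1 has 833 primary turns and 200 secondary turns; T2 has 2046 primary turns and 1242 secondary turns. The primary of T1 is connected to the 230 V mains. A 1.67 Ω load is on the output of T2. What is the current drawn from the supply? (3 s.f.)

Secondary of T1: V = 230.00 × 200/833 = 55.222 V.
Secondary of T2: V = 55.222 × 1242/2046 = 33.522 V.
I_load = 33.522/1.67 = 20.073 A, so P_out = 33.522 × 20.073 = 672.89 W.
All ideal ⇒ P_in = P_out, so I_supply = 672.89/230 = 2.93 A.

I_supply ≈ 2.93 A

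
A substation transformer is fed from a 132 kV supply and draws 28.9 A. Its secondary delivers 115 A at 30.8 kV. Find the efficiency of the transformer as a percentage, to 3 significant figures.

P_in = 132000 × 28.9 = 3.81480×10^6 W.
P_out = 30800 × 115 = 3.54200×10^6 W.
η = P_out/P_in = 3.54200×10^6/(3.81480×10^6) = 0.928.

η ≈ 92.8%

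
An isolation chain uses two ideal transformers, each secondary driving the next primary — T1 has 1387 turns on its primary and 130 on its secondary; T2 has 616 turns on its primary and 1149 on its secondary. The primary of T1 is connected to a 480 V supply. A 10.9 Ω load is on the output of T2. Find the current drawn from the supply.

After T1: V = 480.00 × 130/1387 = 44.989 V.
After T2: V = 44.989 × 1149/616 = 83.917 V.
I_load = 83.917/10.9 = 7.6988 A, so P_out = 83.917 × 7.6988 = 646.05 W.
All ideal ⇒ P_in = P_out, so I_supply = 646.05/480 = 1.35 A.

I_supply ≈ 1.35 A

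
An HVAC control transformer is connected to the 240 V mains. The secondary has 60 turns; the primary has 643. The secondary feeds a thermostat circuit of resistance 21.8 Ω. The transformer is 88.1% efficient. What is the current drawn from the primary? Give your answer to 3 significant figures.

I_p ≈ 0.109 A

V_s = 240 × 60/643 = 22.395 V.
I_s = V_s/R = 22.395/21.8 = 1.0273 A.
P_out = V_s I_s = 22.395 × 1.0273 = 23.006 W.
P_in = P_out/η = 23.006/0.881 = 26.114 W.
I_p = P_in/V_p = 26.114/240 = 0.109 A.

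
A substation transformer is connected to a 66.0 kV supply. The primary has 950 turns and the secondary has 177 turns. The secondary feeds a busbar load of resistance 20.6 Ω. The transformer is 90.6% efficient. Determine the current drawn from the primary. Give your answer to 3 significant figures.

I_p ≈ 123 A

V_s = 66000 × 177/950 = 12297 V.
I_s = V_s/R = 12297/20.6 = 596.93 A.
P_out = V_s I_s = 12297 × 596.93 = 7.3404×10^6 W.
P_in = P_out/η = 7.3404×10^6/0.906 = 8.1020×10^6 W.
I_p = P_in/V_p = 8.1020×10^6/66000 = 123 A.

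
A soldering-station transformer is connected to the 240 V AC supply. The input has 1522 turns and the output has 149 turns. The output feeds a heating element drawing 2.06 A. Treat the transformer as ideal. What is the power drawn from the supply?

P ≈ 48.4 W

I_in = I_out × N_out/N_in = 2.06 × 149/1522 = 0.20167 A.
P = V_in I_in = 240 × 0.20167 = 48.4 W.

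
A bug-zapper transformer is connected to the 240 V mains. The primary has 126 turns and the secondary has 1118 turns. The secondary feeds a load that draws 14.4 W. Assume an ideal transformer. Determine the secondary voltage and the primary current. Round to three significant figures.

V_s = V_p × N_s/N_p = 240 × 1118/126 = 2129.5 V.
I_s = P/V_s = 14.4/2129.5 = 0.0067621 A.
I_p = I_s × N_s/N_p = 0.0067621 × 1118/126 = 0.0600 A.

V_s ≈ 2130 V, I_p ≈ 0.0600 A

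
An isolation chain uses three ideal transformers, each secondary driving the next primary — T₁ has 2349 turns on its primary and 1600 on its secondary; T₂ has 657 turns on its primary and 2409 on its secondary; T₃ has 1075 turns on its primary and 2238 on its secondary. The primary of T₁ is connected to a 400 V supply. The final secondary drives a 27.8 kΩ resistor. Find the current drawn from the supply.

I_supply ≈ 0.389 A

Secondary of T₁: V = 400.00 × 1600/2349 = 272.46 V.
Secondary of T₂: V = 272.46 × 2409/657 = 999.01 V.
Secondary of T₃: V = 999.01 × 2238/1075 = 2079.8 V.
I_load = 2079.8/27800 = 0.074813 A, so P_out = 2079.8 × 0.074813 = 155.59 W.
All ideal ⇒ P_in = P_out, so I_supply = 155.59/400 = 0.389 A.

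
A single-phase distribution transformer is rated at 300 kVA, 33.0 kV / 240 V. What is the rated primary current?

I_p ≈ 9.09 A

I_p = S/V_p = 300000/33000 = 9.09 A.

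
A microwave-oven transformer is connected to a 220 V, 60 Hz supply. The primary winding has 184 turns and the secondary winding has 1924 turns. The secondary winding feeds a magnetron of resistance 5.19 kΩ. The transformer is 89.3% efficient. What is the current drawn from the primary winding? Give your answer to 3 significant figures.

V_s = 220 × 1924/184 = 2300.4 V.
I_s = V_s/R = 2300.4/5190 = 0.44324 A.
P_out = V_s I_s = 2300.4 × 0.44324 = 1019.7 W.
P_in = P_out/η = 1019.7/0.893 = 1141.8 W.
I_p = P_in/V_p = 1141.8/220 = 5.19 A.

I_p ≈ 5.19 A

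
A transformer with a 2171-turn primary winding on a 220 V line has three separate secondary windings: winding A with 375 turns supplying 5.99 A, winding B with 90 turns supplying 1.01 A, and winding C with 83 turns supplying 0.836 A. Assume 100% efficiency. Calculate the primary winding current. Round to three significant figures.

V_A = 220 × 375/2171 = 38.001 V; V_B = 220 × 90/2171 = 9.1202 V; V_C = 220 × 83/2171 = 8.4109 V.
P_out = V_A I_A + V_B I_B + V_C I_C = 38.001×5.99 + 9.1202×1.01 + 8.4109×0.836 = 227.63 + 9.2114 + 7.0315 = 243.87 W.
Ideal ⇒ P_in = P_out, so I_p = P_out/V_p = 243.87/220 = 1.11 A.

I_p ≈ 1.11 A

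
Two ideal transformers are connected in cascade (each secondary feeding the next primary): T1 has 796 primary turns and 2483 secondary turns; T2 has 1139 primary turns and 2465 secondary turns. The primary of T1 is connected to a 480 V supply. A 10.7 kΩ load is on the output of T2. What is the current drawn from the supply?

I_supply ≈ 2.04 A

After T1: V = 480.00 × 2483/796 = 1497.3 V.
After T2: V = 1497.3 × 2465/1139 = 3240.4 V.
I_load = 3240.4/10700 = 0.30284 A, so P_out = 3240.4 × 0.30284 = 981.32 W.
All ideal ⇒ P_in = P_out, so I_supply = 981.32/480 = 2.04 A.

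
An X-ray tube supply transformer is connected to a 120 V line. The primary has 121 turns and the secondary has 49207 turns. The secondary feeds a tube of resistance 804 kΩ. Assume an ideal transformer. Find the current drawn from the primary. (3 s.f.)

I_p ≈ 24.7 A

V_s = V_p × N_s/N_p = 120 × 49207/121 = 48800 V.
I_s = V_s/R = 48800/804000 = 0.060697 A.
For an ideal transformer I_p N_p = I_s N_s, so I_p = 0.060697 × 49207/121 = 24.7 A.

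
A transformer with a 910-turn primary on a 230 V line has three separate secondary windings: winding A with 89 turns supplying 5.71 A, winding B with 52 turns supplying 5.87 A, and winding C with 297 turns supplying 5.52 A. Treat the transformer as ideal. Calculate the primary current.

I_p ≈ 2.70 A

V_A = 230 × 89/910 = 22.495 V; V_B = 230 × 52/910 = 13.143 V; V_C = 230 × 297/910 = 75.066 V.
P_out = V_A I_A + V_B I_B + V_C I_C = 22.495×5.71 + 13.143×5.87 + 75.066×5.52 = 128.44 + 77.149 + 414.36 = 619.96 W.
Ideal ⇒ P_in = P_out, so I_p = P_out/V_p = 619.96/230 = 2.70 A.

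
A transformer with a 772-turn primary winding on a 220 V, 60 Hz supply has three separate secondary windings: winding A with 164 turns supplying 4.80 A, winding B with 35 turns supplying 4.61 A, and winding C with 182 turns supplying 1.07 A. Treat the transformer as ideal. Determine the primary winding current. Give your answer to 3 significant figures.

I_p ≈ 1.48 A

V_A = 220 × 164/772 = 46.736 V; V_B = 220 × 35/772 = 9.9741 V; V_C = 220 × 182/772 = 51.865 V.
P_out = V_A I_A + V_B I_B + V_C I_C = 46.736×4.80 + 9.9741×4.61 + 51.865×1.07 = 224.33 + 45.981 + 55.496 = 325.81 W.
Ideal ⇒ P_in = P_out, so I_p = P_out/V_p = 325.81/220 = 1.48 A.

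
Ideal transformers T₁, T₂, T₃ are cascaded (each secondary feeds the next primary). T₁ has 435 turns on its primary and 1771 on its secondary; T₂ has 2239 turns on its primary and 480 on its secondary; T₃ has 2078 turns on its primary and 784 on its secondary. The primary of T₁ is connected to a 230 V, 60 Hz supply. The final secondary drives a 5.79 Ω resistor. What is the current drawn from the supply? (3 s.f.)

I_supply ≈ 4.31 A

After T₁: V = 230.00 × 1771/435 = 936.39 V.
After T₂: V = 936.39 × 480/2239 = 200.74 V.
After T₃: V = 200.74 × 784/2078 = 75.738 V.
I_load = 75.738/5.79 = 13.081 A, so P_out = 75.738 × 13.081 = 990.72 W.
All ideal ⇒ P_in = P_out, so I_supply = 990.72/230 = 4.31 A.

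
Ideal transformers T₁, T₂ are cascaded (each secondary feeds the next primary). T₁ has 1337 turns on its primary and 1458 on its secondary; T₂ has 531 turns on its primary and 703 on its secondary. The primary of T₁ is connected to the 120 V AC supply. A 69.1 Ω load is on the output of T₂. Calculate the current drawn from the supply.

Secondary of T₁: V = 120.00 × 1458/1337 = 130.86 V.
Secondary of T₂: V = 130.86 × 703/531 = 173.25 V.
I_load = 173.25/69.1 = 2.5072 A, so P_out = 173.25 × 2.5072 = 434.37 W.
All ideal ⇒ P_in = P_out, so I_supply = 434.37/120 = 3.62 A.

I_supply ≈ 3.62 A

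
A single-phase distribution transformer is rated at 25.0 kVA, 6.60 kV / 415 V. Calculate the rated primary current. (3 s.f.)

I_p = S/V_p = 25000/6600 = 3.79 A.

I_p ≈ 3.79 A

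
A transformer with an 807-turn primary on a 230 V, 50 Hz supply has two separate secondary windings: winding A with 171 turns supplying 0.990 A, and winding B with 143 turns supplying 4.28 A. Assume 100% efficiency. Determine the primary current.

V_A = 230 × 171/807 = 48.736 V; V_B = 230 × 143/807 = 40.756 V.
P_out = V_A I_A + V_B I_B = 48.736×0.990 + 40.756×4.28 = 48.249 + 174.44 = 222.68 W.
Ideal ⇒ P_in = P_out, so I_p = P_out/V_p = 222.68/230 = 0.968 A.

I_p ≈ 0.968 A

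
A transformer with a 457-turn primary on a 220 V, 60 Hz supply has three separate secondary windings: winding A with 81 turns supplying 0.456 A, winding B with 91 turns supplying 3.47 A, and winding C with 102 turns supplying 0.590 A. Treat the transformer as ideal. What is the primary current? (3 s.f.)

I_p ≈ 0.903 A

V_A = 220 × 81/457 = 38.993 V; V_B = 220 × 91/457 = 43.807 V; V_C = 220 × 102/457 = 49.103 V.
P_out = V_A I_A + V_B I_B + V_C I_C = 38.993×0.456 + 43.807×3.47 + 49.103×0.590 = 17.781 + 152.01 + 28.971 = 198.76 W.
Ideal ⇒ P_in = P_out, so I_p = P_out/V_p = 198.76/220 = 0.903 A.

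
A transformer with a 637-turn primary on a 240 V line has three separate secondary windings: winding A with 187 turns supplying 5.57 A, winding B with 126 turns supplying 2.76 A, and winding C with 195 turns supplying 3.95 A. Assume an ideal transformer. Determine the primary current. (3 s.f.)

V_A = 240 × 187/637 = 70.455 V; V_B = 240 × 126/637 = 47.473 V; V_C = 240 × 195/637 = 73.469 V.
P_out = V_A I_A + V_B I_B + V_C I_C = 70.455×5.57 + 47.473×2.76 + 73.469×3.95 = 392.44 + 131.02 + 290.20 = 813.66 W.
Ideal ⇒ P_in = P_out, so I_p = P_out/V_p = 813.66/240 = 3.39 A.

I_p ≈ 3.39 A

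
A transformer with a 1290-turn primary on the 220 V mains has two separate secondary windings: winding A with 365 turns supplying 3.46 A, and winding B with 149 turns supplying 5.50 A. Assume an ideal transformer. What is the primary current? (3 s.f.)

V_A = 220 × 365/1290 = 62.248 V; V_B = 220 × 149/1290 = 25.411 V.
P_out = V_A I_A + V_B I_B = 62.248×3.46 + 25.411×5.50 = 215.38 + 139.76 = 355.14 W.
Ideal ⇒ P_in = P_out, so I_p = P_out/V_p = 355.14/220 = 1.61 A.

I_p ≈ 1.61 A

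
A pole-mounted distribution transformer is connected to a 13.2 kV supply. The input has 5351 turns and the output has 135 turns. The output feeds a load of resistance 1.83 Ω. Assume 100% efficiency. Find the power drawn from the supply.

V_out = V_in × N_out/N_in = 13200 × 135/5351 = 333.02 V.
I_out = V_out/R = 333.02/1.83 = 181.98 A.
I_in = I_out × N_out/N_in = 181.98 × 135/5351 = 4.5911 A.
P = V_in I_in = 13200 × 4.5911 = 60600 W.

P ≈ 60600 W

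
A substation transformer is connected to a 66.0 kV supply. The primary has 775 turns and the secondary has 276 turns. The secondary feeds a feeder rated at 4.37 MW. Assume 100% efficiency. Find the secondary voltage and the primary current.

V_s ≈ 23500 V, I_p ≈ 66.2 A

V_s = V_p × N_s/N_p = 66000 × 276/775 = 23505 V.
I_s = P/V_s = 4.37×10^6/23505 = 185.92 A.
I_p = I_s × N_s/N_p = 185.92 × 276/775 = 66.2 A.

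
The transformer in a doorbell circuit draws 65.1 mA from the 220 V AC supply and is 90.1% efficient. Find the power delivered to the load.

P_out ≈ 12.9 W

P_in = V_in I_in = 220 × 0.0651 = 14.322 W.
P_out = η P_in = 0.901 × 14.322 = 12.9 W.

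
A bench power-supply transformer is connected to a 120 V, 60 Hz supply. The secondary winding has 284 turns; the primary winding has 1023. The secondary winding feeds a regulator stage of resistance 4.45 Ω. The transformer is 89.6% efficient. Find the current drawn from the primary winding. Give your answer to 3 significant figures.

I_p ≈ 2.32 A

V_s = 120 × 284/1023 = 33.314 V.
I_s = V_s/R = 33.314/4.45 = 7.4862 A.
P_out = V_s I_s = 33.314 × 7.4862 = 249.40 W.
P_in = P_out/η = 249.40/0.896 = 278.34 W.
I_p = P_in/V_p = 278.34/120 = 2.32 A.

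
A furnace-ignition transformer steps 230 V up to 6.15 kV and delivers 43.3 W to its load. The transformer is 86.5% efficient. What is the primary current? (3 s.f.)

P_in = P_out/η = 43.3/0.865 = 50.058 W.
I_p = P_in/V_p = 50.058/230 = 0.218 A.

I_p ≈ 0.218 A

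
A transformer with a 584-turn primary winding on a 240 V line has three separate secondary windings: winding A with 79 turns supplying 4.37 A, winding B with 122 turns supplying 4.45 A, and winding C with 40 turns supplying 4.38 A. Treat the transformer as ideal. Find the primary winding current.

I_p ≈ 1.82 A

V_A = 240 × 79/584 = 32.466 V; V_B = 240 × 122/584 = 50.137 V; V_C = 240 × 40/584 = 16.438 V.
P_out = V_A I_A + V_B I_B + V_C I_C = 32.466×4.37 + 50.137×4.45 + 16.438×4.38 = 141.88 + 223.11 + 72.000 = 436.98 W.
Ideal ⇒ P_in = P_out, so I_p = P_out/V_p = 436.98/240 = 1.82 A.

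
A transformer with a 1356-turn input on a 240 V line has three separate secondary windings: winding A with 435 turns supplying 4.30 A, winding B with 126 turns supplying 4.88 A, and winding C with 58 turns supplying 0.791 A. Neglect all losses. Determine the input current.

I_in ≈ 1.87 A

V_A = 240 × 435/1356 = 76.991 V; V_B = 240 × 126/1356 = 22.301 V; V_C = 240 × 58/1356 = 10.265 V.
P_out = V_A I_A + V_B I_B + V_C I_C = 76.991×4.30 + 22.301×4.88 + 10.265×0.791 = 331.06 + 108.83 + 8.1200 = 448.01 W.
Ideal ⇒ P_in = P_out, so I_in = P_out/V_in = 448.01/240 = 1.87 A.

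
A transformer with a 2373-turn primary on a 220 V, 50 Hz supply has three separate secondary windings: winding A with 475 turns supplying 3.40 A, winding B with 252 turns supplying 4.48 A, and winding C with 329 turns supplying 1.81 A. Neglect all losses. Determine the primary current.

V_A = 220 × 475/2373 = 44.037 V; V_B = 220 × 252/2373 = 23.363 V; V_C = 220 × 329/2373 = 30.501 V.
P_out = V_A I_A + V_B I_B + V_C I_C = 44.037×3.40 + 23.363×4.48 + 30.501×1.81 = 149.73 + 104.67 + 55.208 = 309.60 W.
Ideal ⇒ P_in = P_out, so I_p = P_out/V_p = 309.60/220 = 1.41 A.

I_p ≈ 1.41 A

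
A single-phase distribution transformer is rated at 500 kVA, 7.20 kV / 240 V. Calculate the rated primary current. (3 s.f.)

I_p = S/V_p = 500000/7200 = 69.4 A.

I_p ≈ 69.4 A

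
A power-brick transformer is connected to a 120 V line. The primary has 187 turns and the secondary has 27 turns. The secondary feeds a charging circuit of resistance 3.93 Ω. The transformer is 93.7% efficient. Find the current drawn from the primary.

I_p ≈ 0.679 A

V_s = 120 × 27/187 = 17.326 V.
I_s = V_s/R = 17.326/3.93 = 4.4087 A.
P_out = V_s I_s = 17.326 × 4.4087 = 76.386 W.
P_in = P_out/η = 76.386/0.937 = 81.522 W.
I_p = P_in/V_p = 81.522/120 = 0.679 A.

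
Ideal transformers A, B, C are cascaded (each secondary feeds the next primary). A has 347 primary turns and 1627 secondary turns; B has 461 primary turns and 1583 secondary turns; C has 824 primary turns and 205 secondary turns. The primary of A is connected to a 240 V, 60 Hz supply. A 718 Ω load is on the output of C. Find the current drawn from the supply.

I_supply ≈ 5.36 A

Secondary of A: V = 240.00 × 1627/347 = 1125.3 V.
Secondary of B: V = 1125.3 × 1583/461 = 3864.1 V.
Secondary of C: V = 3864.1 × 205/824 = 961.34 V.
I_load = 961.34/718 = 1.3389 A, so P_out = 961.34 × 1.3389 = 1287.1 W.
All ideal ⇒ P_in = P_out, so I_supply = 1287.1/240 = 5.36 A.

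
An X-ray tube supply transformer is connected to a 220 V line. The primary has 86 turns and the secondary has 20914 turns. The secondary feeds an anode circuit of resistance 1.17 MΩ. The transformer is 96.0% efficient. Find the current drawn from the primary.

I_p ≈ 11.6 A

V_s = 220 × 20914/86 = 53501 V.
I_s = V_s/R = 53501/(1.17×10^6) = 0.045727 A.
P_out = V_s I_s = 53501 × 0.045727 = 2446.5 W.
P_in = P_out/η = 2446.5/0.960 = 2548.4 W.
I_p = P_in/V_p = 2548.4/220 = 11.6 A.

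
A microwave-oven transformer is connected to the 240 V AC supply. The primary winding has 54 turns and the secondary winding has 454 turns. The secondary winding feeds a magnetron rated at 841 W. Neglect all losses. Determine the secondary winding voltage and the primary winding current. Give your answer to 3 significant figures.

V_s = V_p × N_s/N_p = 240 × 454/54 = 2017.8 V.
I_s = P/V_s = 841/2017.8 = 0.41680 A.
I_p = I_s × N_s/N_p = 0.41680 × 454/54 = 3.50 A.

V_s ≈ 2020 V, I_p ≈ 3.50 A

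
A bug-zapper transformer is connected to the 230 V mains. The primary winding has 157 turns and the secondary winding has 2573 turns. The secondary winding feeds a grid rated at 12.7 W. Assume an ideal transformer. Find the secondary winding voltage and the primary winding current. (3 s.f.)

V_s = V_p × N_s/N_p = 230 × 2573/157 = 3769.4 V.
I_s = P/V_s = 12.7/3769.4 = 0.0033693 A.
I_p = I_s × N_s/N_p = 0.0033693 × 2573/157 = 0.0552 A.

V_s ≈ 3770 V, I_p ≈ 0.0552 A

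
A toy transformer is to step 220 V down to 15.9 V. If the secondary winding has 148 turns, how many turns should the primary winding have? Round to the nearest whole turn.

N_p/N_s = V_p/V_s, so N_p = 148 × 220/15.9 = 2047.8 ≈ 2048 turns.

N_p = 2048 turns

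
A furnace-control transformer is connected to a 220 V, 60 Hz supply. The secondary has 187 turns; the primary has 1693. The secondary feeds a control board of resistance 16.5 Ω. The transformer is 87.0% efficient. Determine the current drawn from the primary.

I_p ≈ 0.187 A

V_s = 220 × 187/1693 = 24.300 V.
I_s = V_s/R = 24.300/16.5 = 1.4727 A.
P_out = V_s I_s = 24.300 × 1.4727 = 35.787 W.
P_in = P_out/η = 35.787/0.870 = 41.135 W.
I_p = P_in/V_p = 41.135/220 = 0.187 A.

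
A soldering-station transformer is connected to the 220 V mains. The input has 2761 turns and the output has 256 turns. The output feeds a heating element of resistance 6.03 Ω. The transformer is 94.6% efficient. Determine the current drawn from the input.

V_out = 220 × 256/2761 = 20.398 V.
I_out = V_out/R = 20.398/6.03 = 3.3828 A.
P_out = V_out I_out = 20.398 × 3.3828 = 69.004 W.
P_in = P_out/η = 69.004/0.946 = 72.943 W.
I_in = P_in/V_in = 72.943/220 = 0.332 A.

I_in ≈ 0.332 A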